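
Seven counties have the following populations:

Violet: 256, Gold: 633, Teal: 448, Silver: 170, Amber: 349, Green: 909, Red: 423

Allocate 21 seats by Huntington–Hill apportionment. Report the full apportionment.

Violet 2; Gold 4; Teal 3; Silver 1; Amber 2; Green 6; Red 3

With divisor 154: modified quotas Violet 1.662, Gold 4.110, Teal 2.909, Silver 1.104, Amber 2.266, Green 5.903, Red 2.747.
Geometric-mean thresholds: Violet √(1·2)=1.414, Gold √(4·5)=4.472, Teal √(2·3)=2.449, Silver √(1·2)=1.414, Amber √(2·3)=2.449, Green √(5·6)=5.477, Red √(2·3)=2.449.
Each quota rounded against its threshold gives Violet 2, Gold 4, Teal 3, Silver 1, Amber 2, Green 6, Red 3 (total 21).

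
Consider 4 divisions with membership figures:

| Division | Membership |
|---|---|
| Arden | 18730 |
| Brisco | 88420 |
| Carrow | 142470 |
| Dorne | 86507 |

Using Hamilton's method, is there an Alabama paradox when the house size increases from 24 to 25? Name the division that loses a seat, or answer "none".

At 24 seats: Arden 2, Brisco 6, Carrow 10, Dorne 6.
At 25 seats: Arden 1, Brisco 7, Carrow 11, Dorne 6.
Arden drops from 2 to 1.

Arden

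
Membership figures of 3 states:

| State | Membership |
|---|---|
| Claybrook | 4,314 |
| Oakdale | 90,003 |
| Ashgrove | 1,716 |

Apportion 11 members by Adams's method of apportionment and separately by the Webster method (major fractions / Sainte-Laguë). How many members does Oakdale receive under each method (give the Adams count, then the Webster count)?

9 and 10

Adams: Claybrook 1, Oakdale 9, Ashgrove 1.
Webster: Claybrook 1, Oakdale 10, Ashgrove 0.
Oakdale gets 9 under Adams and 10 under Webster.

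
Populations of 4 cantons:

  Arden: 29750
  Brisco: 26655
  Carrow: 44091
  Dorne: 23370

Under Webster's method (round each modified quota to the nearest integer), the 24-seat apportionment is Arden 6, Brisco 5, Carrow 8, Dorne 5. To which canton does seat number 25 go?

Carrow

Priority for the next seat is population ÷ (current seats + 0.5).
Priorities: Arden 4576.923, Brisco 4846.364, Carrow 5187.176, Dorne 4249.091.
Highest priority: Carrow.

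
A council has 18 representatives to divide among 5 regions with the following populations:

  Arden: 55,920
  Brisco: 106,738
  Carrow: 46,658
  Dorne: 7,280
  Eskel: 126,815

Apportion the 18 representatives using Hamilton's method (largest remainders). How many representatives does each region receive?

Standard divisor: 343411 ÷ 18 ≈ 19078.389.
Standard quotas: Arden 2.9311, Brisco 5.5947, Carrow 2.4456, Dorne 0.3816, Eskel 6.6470.
Lower quotas: Arden 2, Brisco 5, Carrow 2, Dorne 0, Eskel 6 (sum 15, leaving 3 seats).
Remainders in descending order: Arden 0.9311, Eskel 0.6470, Brisco 0.5947, Carrow 0.4456, Dorne 0.3816.
The surplus seats go to Arden, Eskel, Brisco.

Arden 3, Brisco 6, Carrow 2, Dorne 0, Eskel 7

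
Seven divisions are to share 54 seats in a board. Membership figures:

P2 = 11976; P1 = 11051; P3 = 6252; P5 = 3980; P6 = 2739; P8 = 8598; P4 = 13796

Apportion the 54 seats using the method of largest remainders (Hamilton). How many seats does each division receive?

Total 58392; standard divisor 58392/54 ≈ 1081.333.
Standard quotas: P2 11.0752, P1 10.2198, P3 5.7818, P5 3.6806, P6 2.5330, P8 7.9513, P4 12.7583.
Lower quotas: P2 11, P1 10, P3 5, P5 3, P6 2, P8 7, P4 12 (sum 50, leaving 4 seats).
Remainders in descending order: P8 0.9513, P3 0.7818, P4 0.7583, P5 0.6806, P6 0.5330, P1 0.2198, P2 0.0752.
The surplus seats go to P8, P3, P4, P5.

P2 11, P1 10, P3 6, P5 4, P6 2, P8 8, P4 13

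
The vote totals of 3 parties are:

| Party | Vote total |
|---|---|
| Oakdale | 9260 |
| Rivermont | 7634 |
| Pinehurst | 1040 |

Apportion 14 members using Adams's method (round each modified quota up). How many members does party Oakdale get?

7

Standard divisor 17934/14 ≈ 1281; standard quotas: Oakdale 7.229, Rivermont 5.959, Pinehurst 0.812.
Rounding up gives 8, 6, 1 = 15 seats, so the divisor must be adjusted.
With modified divisor 1400: modified quotas Oakdale 6.614, Rivermont 5.453, Pinehurst 0.743.
Rounding up: Oakdale 7, Rivermont 6, Pinehurst 1 (total 14).
Oakdale receives 7.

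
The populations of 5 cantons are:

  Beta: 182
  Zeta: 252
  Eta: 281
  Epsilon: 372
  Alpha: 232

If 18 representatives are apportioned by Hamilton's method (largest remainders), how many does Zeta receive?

The standard divisor is 1319/18 ≈ 73.278.
Standard quotas: Beta 2.484, Zeta 3.439, Eta 3.835, Epsilon 5.077, Alpha 3.166.
Lower quotas: Beta 2, Zeta 3, Eta 3, Epsilon 5, Alpha 3 (sum 16, leaving 2 seats).
Remainders in descending order: Eta 0.835, Beta 0.484, Zeta 0.439, Alpha 0.166, Epsilon 0.077.
Largest remainders: Eta, Beta receive the extra seats.
Zeta receives 3.

3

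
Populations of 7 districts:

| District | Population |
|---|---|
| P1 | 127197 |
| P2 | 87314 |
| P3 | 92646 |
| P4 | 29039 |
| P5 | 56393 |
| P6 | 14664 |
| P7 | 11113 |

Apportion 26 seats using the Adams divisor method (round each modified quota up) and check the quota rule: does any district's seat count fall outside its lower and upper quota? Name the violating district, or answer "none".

none

Standard quotas: P1 7.905, P2 5.426, P3 5.758, P4 1.805, P5 3.505, P6 0.911, P7 0.691.
Adams allocation: P1 7, P2 5, P3 6, P4 2, P5 4, P6 1, P7 1.
Every allocation lies between the lower and upper quota.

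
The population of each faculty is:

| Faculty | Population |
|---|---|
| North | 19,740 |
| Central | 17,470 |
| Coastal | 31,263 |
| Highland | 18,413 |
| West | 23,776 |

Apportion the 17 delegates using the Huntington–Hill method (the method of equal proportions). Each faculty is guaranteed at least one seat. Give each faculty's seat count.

North=3, Central=3, Coastal=5, Highland=3, West=3

With divisor 6927: modified quotas North 2.850, Central 2.522, Coastal 4.513, Highland 2.658, West 3.432.
Geometric-mean thresholds: North √(2·3)=2.449, Central √(2·3)=2.449, Coastal √(4·5)=4.472, Highland √(2·3)=2.449, West √(3·4)=3.464.
Each quota rounded against its threshold gives North 3, Central 3, Coastal 5, Highland 3, West 3 (total 17).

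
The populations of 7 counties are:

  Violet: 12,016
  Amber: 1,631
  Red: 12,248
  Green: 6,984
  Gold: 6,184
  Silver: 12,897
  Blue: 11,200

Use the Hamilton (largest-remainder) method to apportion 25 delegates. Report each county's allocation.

Total 63160; standard divisor 63160/25 ≈ 2526.4.
Standard quotas: Violet 4.7562, Amber 0.6456, Red 4.8480, Green 2.7644, Gold 2.4478, Silver 5.1049, Blue 4.4332.
Lower quotas: Violet 4, Amber 0, Red 4, Green 2, Gold 2, Silver 5, Blue 4 (sum 21, leaving 4 seats).
Remainders in descending order: Red 0.8480, Green 0.7644, Violet 0.7562, Amber 0.6456, Gold 0.4478, Blue 0.4332, Silver 0.1049.
The surplus seats go to Red, Green, Violet, Amber.

Violet=5, Amber=1, Red=5, Green=3, Gold=2, Silver=5, Blue=4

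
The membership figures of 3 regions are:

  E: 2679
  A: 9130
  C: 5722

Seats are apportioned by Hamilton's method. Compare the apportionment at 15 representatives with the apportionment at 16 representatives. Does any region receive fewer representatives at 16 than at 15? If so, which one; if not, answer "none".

At 15 seats: E 2, A 8, C 5.
At 16 seats: E 3, A 8, C 5.
No region's allocation decreased.

none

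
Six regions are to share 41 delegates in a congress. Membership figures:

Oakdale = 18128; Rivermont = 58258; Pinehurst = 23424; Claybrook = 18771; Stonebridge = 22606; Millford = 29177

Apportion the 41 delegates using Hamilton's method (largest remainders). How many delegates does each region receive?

Oakdale: 4, Rivermont: 14, Pinehurst: 6, Claybrook: 5, Stonebridge: 5, Millford: 7

Total 170364; standard divisor 170364/41 ≈ 4155.22.
Standard quotas: Oakdale 4.3627, Rivermont 14.0204, Pinehurst 5.6372, Claybrook 4.5175, Stonebridge 5.4404, Millford 7.0218.
Lower quotas: Oakdale 4, Rivermont 14, Pinehurst 5, Claybrook 4, Stonebridge 5, Millford 7 (sum 39, leaving 2 seats).
Remainders in descending order: Pinehurst 0.6372, Claybrook 0.5175, Stonebridge 0.4404, Oakdale 0.3627, Millford 0.0218, Rivermont 0.0204.
The surplus seats go to Pinehurst, Claybrook.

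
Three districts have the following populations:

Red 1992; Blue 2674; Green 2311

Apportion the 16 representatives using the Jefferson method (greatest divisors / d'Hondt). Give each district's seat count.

Standard divisor 6977/16 ≈ 436.062; standard quotas: Red 4.568, Blue 6.132, Green 5.300.
Rounding down gives 4, 6, 5 = 15 seats, so the divisor must be adjusted.
With modified divisor 390: modified quotas Red 5.108, Blue 6.856, Green 5.926.
Rounding down: Red 5, Blue 6, Green 5 (total 16).

Red 5, Blue 6, Green 5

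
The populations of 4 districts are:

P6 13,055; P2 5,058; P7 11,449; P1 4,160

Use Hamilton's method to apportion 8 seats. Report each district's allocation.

P6 3, P2 1, P7 3, P1 1

Standard divisor: 33722 ÷ 8 ≈ 4215.25.
Standard quotas: P6 3.0971, P2 1.1999, P7 2.7161, P1 0.9869.
Lower quotas: P6 3, P2 1, P7 2, P1 0 (sum 6, leaving 2 seats).
Remainders in descending order: P1 0.9869, P7 0.7161, P2 0.1999, P6 0.0971.
The surplus seats go to P1, P7.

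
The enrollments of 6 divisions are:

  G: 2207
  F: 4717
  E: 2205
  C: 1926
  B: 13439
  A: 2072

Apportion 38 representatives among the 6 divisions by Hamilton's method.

G 3, F 7, E 3, C 3, B 19, A 3

Total 26566; standard divisor 26566/38 ≈ 699.105.
Standard quotas: G 3.1569, F 6.7472, E 3.1540, C 2.7549, B 19.2231, A 2.9638.
Lower quotas: G 3, F 6, E 3, C 2, B 19, A 2 (sum 35, leaving 3 seats).
Remainders in descending order: A 0.9638, C 0.7549, F 0.7472, B 0.2231, G 0.1569, E 0.1540.
Largest remainders: A, C, F receive the extra seats.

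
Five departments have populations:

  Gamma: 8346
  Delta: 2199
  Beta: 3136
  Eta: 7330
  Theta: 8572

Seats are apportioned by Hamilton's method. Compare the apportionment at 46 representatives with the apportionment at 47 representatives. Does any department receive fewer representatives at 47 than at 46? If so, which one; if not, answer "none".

At 46 seats: Gamma 13, Delta 4, Beta 5, Eta 11, Theta 13.
At 47 seats: Gamma 13, Delta 3, Beta 5, Eta 12, Theta 14.
Delta drops from 4 to 3.

Delta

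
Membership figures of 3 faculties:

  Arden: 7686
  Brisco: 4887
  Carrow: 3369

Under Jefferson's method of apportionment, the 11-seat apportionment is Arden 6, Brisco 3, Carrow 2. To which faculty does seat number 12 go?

Brisco

Priority for the next seat is population ÷ (current seats + 1).
Priorities: Arden 1098.000, Brisco 1221.750, Carrow 1123.000.
Highest priority: Brisco.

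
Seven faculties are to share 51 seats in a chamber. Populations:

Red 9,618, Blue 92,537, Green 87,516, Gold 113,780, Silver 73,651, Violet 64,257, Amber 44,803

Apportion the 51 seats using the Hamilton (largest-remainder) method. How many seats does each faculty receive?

Red 1; Blue 10; Green 9; Gold 12; Silver 8; Violet 7; Amber 4

Total 486162; standard divisor 486162/51 ≈ 9532.588.
Standard quotas: Red 1.0090, Blue 9.7074, Green 9.1807, Gold 11.9359, Silver 7.7262, Violet 6.7408, Amber 4.7000.
Lower quotas: Red 1, Blue 9, Green 9, Gold 11, Silver 7, Violet 6, Amber 4 (sum 47, leaving 4 seats).
Remainders in descending order: Gold 0.9359, Violet 0.7408, Silver 0.7262, Blue 0.7074, Amber 0.7000, Green 0.1807, Red 0.0090.
Largest remainders: Gold, Violet, Silver, Blue receive the extra seats.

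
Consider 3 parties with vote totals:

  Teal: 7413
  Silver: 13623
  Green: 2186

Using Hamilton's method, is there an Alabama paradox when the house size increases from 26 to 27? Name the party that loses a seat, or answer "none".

At 26 seats: Teal 8, Silver 15, Green 3.
At 27 seats: Teal 9, Silver 16, Green 2.
Green drops from 3 to 2.

Green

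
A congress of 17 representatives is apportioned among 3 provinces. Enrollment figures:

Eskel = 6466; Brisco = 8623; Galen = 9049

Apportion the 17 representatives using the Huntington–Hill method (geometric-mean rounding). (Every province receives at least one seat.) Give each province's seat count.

Eskel: 5, Brisco: 6, Galen: 6

With divisor 1421: modified quotas Eskel 4.550, Brisco 6.068, Galen 6.368.
Geometric-mean thresholds: Eskel √(4·5)=4.472, Brisco √(6·7)=6.481, Galen √(6·7)=6.481.
Each quota rounded against its threshold gives Eskel 5, Brisco 6, Galen 6 (total 17).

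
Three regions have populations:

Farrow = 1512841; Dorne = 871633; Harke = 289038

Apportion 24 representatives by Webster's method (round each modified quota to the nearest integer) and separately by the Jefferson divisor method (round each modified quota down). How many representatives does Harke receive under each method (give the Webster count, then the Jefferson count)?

Webster: Farrow 13, Dorne 8, Harke 3.
Jefferson: Farrow 14, Dorne 8, Harke 2.
Harke gets 3 under Webster and 2 under Jefferson.

3 and 2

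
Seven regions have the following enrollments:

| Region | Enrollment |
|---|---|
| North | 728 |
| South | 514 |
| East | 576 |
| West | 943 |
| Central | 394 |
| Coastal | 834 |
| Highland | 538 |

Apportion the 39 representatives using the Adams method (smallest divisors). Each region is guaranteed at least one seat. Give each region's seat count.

North 6; South 4; East 5; West 8; Central 4; Coastal 7; Highland 5

Standard divisor 4527/39 ≈ 116.077; standard quotas: North 6.272, South 4.428, East 4.962, West 8.124, Central 3.394, Coastal 7.185, Highland 4.635.
Rounding up gives 7, 5, 5, 9, 4, 8, 5 = 43 seats, so the divisor must be adjusted.
With modified divisor 130: modified quotas North 5.600, South 3.954, East 4.431, West 7.254, Central 3.031, Coastal 6.415, Highland 4.138.
Rounding up: North 6, South 4, East 5, West 8, Central 4, Coastal 7, Highland 5 (total 39).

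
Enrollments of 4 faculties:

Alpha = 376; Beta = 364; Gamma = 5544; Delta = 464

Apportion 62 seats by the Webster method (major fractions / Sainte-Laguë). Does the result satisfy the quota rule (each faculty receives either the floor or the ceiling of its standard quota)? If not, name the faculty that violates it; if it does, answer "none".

Gamma

Standard quotas: Alpha 3.455, Beta 3.344, Gamma 50.938, Delta 4.263.
Webster allocation: Alpha 3, Beta 3, Gamma 52, Delta 4.
Gamma has quota 50.938 (lower 50, upper 51) but receives 52 — outside the quota interval.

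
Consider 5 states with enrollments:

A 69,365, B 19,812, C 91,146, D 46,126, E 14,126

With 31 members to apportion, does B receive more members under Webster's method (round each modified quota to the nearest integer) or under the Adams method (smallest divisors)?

Webster: A 9, B 2, C 12, D 6, E 2.
Adams: A 9, B 3, C 11, D 6, E 2.
B gets 2 under Webster and 3 under Adams.

Adams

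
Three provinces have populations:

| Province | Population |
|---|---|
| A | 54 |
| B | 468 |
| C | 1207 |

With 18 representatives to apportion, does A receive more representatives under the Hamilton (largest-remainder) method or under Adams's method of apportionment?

Adams

Hamilton: A 0, B 5, C 13.
Adams: A 1, B 5, C 12.
A gets 0 under Hamilton and 1 under Adams.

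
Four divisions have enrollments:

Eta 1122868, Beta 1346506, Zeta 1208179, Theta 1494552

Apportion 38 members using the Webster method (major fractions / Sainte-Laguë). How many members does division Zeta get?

Standard divisor 5172105/38 ≈ 136108.026; standard quotas: Eta 8.250, Beta 9.893, Zeta 8.877, Theta 10.981.
Rounding to the nearest integer gives Eta 8, Beta 10, Zeta 9, Theta 11 — total 38, matching the house size, so no adjustment is needed.
Zeta receives 9.

9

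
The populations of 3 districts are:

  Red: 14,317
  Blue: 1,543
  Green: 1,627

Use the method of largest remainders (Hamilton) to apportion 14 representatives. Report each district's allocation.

Standard divisor: 17487 ÷ 14 ≈ 1249.071.
Standard quotas: Red 11.4621, Blue 1.2353, Green 1.3026.
Lower quotas: Red 11, Blue 1, Green 1 (sum 13, leaving 1 seat).
Remainders in descending order: Red 0.4621, Green 0.3026, Blue 0.2353.
The surplus seat goes to Red.

Red=12, Blue=1, Green=1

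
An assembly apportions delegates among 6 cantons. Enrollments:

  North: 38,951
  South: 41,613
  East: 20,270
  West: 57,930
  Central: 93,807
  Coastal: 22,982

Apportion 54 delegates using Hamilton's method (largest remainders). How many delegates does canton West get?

Standard divisor: 275553 ÷ 54 ≈ 5102.833.
Standard quotas: North 7.6332, South 8.1549, East 3.9723, West 11.3525, Central 18.3833, Coastal 4.5038.
Lower quotas: North 7, South 8, East 3, West 11, Central 18, Coastal 4 (sum 51, leaving 3 seats).
Remainders in descending order: East 0.9723, North 0.6332, Coastal 0.5038, Central 0.3833, West 0.3525, South 0.1549.
Largest remainders: East, North, Coastal receive the extra seats.
West receives 11.

11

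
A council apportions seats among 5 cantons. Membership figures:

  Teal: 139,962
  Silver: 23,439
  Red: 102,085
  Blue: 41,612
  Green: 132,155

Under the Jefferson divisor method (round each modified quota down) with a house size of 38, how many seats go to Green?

Standard divisor 439253/38 ≈ 11559.289; standard quotas: Teal 12.108, Silver 2.028, Red 8.831, Blue 3.600, Green 11.433.
Rounding down gives 12, 2, 8, 3, 11 = 36 seats, so the divisor must be adjusted.
With modified divisor 10900: modified quotas Teal 12.841, Silver 2.150, Red 9.366, Blue 3.818, Green 12.124.
Rounding down: Teal 12, Silver 2, Red 9, Blue 3, Green 12 (total 38).
Green receives 12.

12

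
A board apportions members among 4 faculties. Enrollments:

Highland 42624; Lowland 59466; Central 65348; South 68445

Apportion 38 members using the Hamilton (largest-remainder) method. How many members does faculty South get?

11

Total 235883; standard divisor 235883/38 ≈ 6207.447.
Standard quotas: Highland 6.8666, Lowland 9.5798, Central 10.5274, South 11.0263.
Lower quotas: Highland 6, Lowland 9, Central 10, South 11 (sum 36, leaving 2 seats).
Remainders in descending order: Highland 0.8666, Lowland 0.5798, Central 0.5274, South 0.0263.
Largest remainders: Highland, Lowland receive the extra seats.
South receives 11.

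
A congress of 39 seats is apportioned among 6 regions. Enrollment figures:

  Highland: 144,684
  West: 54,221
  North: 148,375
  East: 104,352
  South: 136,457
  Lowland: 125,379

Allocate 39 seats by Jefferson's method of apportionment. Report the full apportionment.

Highland=8, West=3, North=8, East=6, South=7, Lowland=7

Standard divisor 713468/39 ≈ 18294.051; standard quotas: Highland 7.909, West 2.964, North 8.111, East 5.704, South 7.459, Lowland 6.854.
Rounding down gives 7, 2, 8, 5, 7, 6 = 35 seats, so the divisor must be adjusted.
With modified divisor 17200: modified quotas Highland 8.412, West 3.152, North 8.626, East 6.067, South 7.934, Lowland 7.289.
Rounding down: Highland 8, West 3, North 8, East 6, South 7, Lowland 7 (total 39).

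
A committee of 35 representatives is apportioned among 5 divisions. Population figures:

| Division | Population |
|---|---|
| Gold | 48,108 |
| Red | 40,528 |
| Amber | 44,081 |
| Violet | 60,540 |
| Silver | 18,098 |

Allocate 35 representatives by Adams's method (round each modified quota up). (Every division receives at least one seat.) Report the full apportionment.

Gold: 8, Red: 7, Amber: 7, Violet: 10, Silver: 3

Standard divisor 211355/35 ≈ 6038.714; standard quotas: Gold 7.967, Red 6.711, Amber 7.300, Violet 10.025, Silver 2.997.
Rounding up gives 8, 7, 8, 11, 3 = 37 seats, so the divisor must be adjusted.
With modified divisor 6500: modified quotas Gold 7.401, Red 6.235, Amber 6.782, Violet 9.314, Silver 2.784.
Rounding up: Gold 8, Red 7, Amber 7, Violet 10, Silver 3 (total 35).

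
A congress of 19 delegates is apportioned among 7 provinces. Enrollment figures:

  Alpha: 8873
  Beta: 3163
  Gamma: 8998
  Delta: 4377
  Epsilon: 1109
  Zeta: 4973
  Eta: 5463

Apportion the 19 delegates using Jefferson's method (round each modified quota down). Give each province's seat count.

Alpha=5, Beta=1, Gamma=5, Delta=2, Epsilon=0, Zeta=3, Eta=3

Standard divisor 36956/19 ≈ 1945.053; standard quotas: Alpha 4.562, Beta 1.626, Gamma 4.626, Delta 2.250, Epsilon 0.570, Zeta 2.557, Eta 2.809.
Rounding down gives 4, 1, 4, 2, 0, 2, 2 = 15 seats, so the divisor must be adjusted.
With modified divisor 1600: modified quotas Alpha 5.546, Beta 1.977, Gamma 5.624, Delta 2.736, Epsilon 0.693, Zeta 3.108, Eta 3.414.
Rounding down: Alpha 5, Beta 1, Gamma 5, Delta 2, Epsilon 0, Zeta 3, Eta 3 (total 19).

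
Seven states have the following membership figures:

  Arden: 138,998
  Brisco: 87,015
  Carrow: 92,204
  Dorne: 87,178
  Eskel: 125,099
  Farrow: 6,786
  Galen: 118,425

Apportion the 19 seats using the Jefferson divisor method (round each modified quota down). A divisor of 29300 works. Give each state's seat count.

With modified divisor 29300: modified quotas Arden 4.744, Brisco 2.970, Carrow 3.147, Dorne 2.975, Eskel 4.270, Farrow 0.232, Galen 4.042.
Rounding down: Arden 4, Brisco 2, Carrow 3, Dorne 2, Eskel 4, Farrow 0, Galen 4 (total 19).

Arden 4, Brisco 2, Carrow 3, Dorne 2, Eskel 4, Farrow 0, Galen 4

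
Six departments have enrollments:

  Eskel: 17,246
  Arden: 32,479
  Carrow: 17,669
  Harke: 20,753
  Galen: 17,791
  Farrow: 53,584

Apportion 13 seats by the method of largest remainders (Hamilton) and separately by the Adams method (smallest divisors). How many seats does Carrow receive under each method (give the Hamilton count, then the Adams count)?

Hamilton: Eskel 1, Arden 3, Carrow 1, Harke 2, Galen 2, Farrow 4.
Adams: Eskel 1, Arden 2, Carrow 2, Harke 2, Galen 2, Farrow 4.
Carrow gets 1 under Hamilton and 2 under Adams.

1 and 2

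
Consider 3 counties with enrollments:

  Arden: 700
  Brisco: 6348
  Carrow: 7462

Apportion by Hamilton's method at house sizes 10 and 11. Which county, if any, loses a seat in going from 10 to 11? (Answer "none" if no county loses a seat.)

Arden

At 10 seats: Arden 1, Brisco 4, Carrow 5.
At 11 seats: Arden 0, Brisco 5, Carrow 6.
Arden drops from 1 to 0.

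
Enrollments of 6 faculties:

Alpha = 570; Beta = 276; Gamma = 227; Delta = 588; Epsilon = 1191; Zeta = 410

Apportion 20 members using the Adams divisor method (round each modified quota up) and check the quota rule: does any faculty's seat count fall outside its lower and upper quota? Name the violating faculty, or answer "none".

Standard quotas: Alpha 3.495, Beta 1.692, Gamma 1.392, Delta 3.605, Epsilon 7.302, Zeta 2.514.
Adams allocation: Alpha 3, Beta 2, Gamma 2, Delta 3, Epsilon 7, Zeta 3.
Every allocation lies between the lower and upper quota.

none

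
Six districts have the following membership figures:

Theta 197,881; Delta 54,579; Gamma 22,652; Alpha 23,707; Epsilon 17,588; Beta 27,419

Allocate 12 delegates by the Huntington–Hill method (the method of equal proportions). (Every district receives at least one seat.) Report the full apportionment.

With divisor 33331: modified quotas Theta 5.937, Delta 1.637, Gamma 0.680, Alpha 0.711, Epsilon 0.528, Beta 0.823.
Geometric-mean thresholds: Theta √(5·6)=5.477, Delta √(1·2)=1.414, Gamma (min 1), Alpha (min 1), Epsilon (min 1), Beta (min 1).
Each quota rounded against its threshold gives Theta 6, Delta 2, Gamma 1, Alpha 1, Epsilon 1, Beta 1 (total 12).

Theta: 6; Delta: 2; Gamma: 1; Alpha: 1; Epsilon: 1; Beta: 1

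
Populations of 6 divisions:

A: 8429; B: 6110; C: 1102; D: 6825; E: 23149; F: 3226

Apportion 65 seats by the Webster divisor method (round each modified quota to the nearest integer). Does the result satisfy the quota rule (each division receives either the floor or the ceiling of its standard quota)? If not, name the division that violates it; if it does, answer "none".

E

Standard quotas: A 11.218, B 8.131, C 1.467, D 9.083, E 30.808, F 4.293.
Webster allocation: A 11, B 8, C 1, D 9, E 32, F 4.
E has quota 30.808 (lower 30, upper 31) but receives 32 — outside the quota interval.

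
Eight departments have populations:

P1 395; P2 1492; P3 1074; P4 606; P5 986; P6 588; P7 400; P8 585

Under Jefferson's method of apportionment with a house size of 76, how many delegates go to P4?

Standard divisor 6126/76 ≈ 80.605; standard quotas: P1 4.900, P2 18.510, P3 13.324, P4 7.518, P5 12.232, P6 7.295, P7 4.962, P8 7.258.
Rounding down gives 4, 18, 13, 7, 12, 7, 4, 7 = 72 seats, so the divisor must be adjusted.
With modified divisor 76: modified quotas P1 5.197, P2 19.632, P3 14.132, P4 7.974, P5 12.974, P6 7.737, P7 5.263, P8 7.697.
Rounding down: P1 5, P2 19, P3 14, P4 7, P5 12, P6 7, P7 5, P8 7 (total 76).
P4 receives 7.

7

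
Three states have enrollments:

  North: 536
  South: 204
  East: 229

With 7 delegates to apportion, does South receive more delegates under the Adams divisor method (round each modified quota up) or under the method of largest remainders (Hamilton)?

Adams

Adams: North 3, South 2, East 2.
Hamilton: North 4, South 1, East 2.
South gets 2 under Adams and 1 under Hamilton.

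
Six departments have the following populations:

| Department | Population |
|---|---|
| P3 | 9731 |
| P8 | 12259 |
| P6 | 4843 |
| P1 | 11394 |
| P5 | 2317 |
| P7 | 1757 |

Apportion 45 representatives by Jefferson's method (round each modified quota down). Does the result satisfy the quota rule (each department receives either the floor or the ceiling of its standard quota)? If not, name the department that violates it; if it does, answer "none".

Standard quotas: P3 10.352, P8 13.041, P6 5.152, P1 12.121, P5 2.465, P7 1.869.
Jefferson allocation: P3 11, P8 13, P6 5, P1 12, P5 2, P7 2.
Every allocation lies between the lower and upper quota.

none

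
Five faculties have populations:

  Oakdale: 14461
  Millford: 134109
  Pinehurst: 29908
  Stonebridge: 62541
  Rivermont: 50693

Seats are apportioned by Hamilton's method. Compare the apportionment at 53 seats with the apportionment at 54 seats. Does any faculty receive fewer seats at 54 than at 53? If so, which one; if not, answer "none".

At 53 seats: Oakdale 3, Millford 24, Pinehurst 6, Stonebridge 11, Rivermont 9.
At 54 seats: Oakdale 3, Millford 25, Pinehurst 5, Stonebridge 12, Rivermont 9.
Pinehurst drops from 6 to 5.

Pinehurst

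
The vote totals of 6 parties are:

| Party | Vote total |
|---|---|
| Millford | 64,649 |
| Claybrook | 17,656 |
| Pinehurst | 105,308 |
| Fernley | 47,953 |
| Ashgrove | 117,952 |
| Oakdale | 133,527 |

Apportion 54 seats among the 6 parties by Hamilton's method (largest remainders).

Millford: 7, Claybrook: 2, Pinehurst: 12, Fernley: 5, Ashgrove: 13, Oakdale: 15

The standard divisor is 487045/54 ≈ 9019.352.
Standard quotas: Millford 7.1678, Claybrook 1.9576, Pinehurst 11.6758, Fernley 5.3167, Ashgrove 13.0777, Oakdale 14.8045.
Lower quotas: Millford 7, Claybrook 1, Pinehurst 11, Fernley 5, Ashgrove 13, Oakdale 14 (sum 51, leaving 3 seats).
Remainders in descending order: Claybrook 0.9576, Oakdale 0.8045, Pinehurst 0.6758, Fernley 0.3167, Millford 0.1678, Ashgrove 0.0777.
Largest remainders: Claybrook, Oakdale, Pinehurst receive the extra seats.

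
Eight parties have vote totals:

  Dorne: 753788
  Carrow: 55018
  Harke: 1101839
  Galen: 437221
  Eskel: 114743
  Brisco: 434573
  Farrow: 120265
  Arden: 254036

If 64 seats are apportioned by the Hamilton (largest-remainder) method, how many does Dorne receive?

15

Total 3271483; standard divisor 3271483/64 ≈ 51116.922.
Standard quotas: Dorne 14.7463, Carrow 1.0763, Harke 21.5553, Galen 8.5534, Eskel 2.2447, Brisco 8.5015, Farrow 2.3527, Arden 4.9697.
Lower quotas: Dorne 14, Carrow 1, Harke 21, Galen 8, Eskel 2, Brisco 8, Farrow 2, Arden 4 (sum 60, leaving 4 seats).
Remainders in descending order: Arden 0.9697, Dorne 0.7463, Harke 0.5553, Galen 0.5534, Brisco 0.5015, Farrow 0.3527, Eskel 0.2447, Carrow 0.0763.
Largest remainders: Arden, Dorne, Harke, Galen receive the extra seats.
Dorne receives 15.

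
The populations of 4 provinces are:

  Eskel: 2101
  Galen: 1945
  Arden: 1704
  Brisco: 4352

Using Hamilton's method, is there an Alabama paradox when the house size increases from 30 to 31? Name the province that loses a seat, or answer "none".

none

At 30 seats: Eskel 6, Galen 6, Arden 5, Brisco 13.
At 31 seats: Eskel 7, Galen 6, Arden 5, Brisco 13.
No province's allocation decreased.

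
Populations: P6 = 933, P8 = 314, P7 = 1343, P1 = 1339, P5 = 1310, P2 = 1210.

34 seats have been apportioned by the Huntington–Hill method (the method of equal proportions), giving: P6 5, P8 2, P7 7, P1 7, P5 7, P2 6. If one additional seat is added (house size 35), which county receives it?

Priority for the next seat is population ÷ (√(s·(s+1))).
Priorities: P6 170.342, P8 128.190, P7 179.466, P1 178.931, P5 175.056, P2 186.707.
Highest priority: P2.

P2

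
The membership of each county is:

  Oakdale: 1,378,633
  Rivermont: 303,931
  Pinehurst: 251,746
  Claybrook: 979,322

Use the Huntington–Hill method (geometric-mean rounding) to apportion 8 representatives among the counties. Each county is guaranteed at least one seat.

With divisor 398892: modified quotas Oakdale 3.456, Rivermont 0.762, Pinehurst 0.631, Claybrook 2.455.
Geometric-mean thresholds: Oakdale √(3·4)=3.464, Rivermont (min 1), Pinehurst (min 1), Claybrook √(2·3)=2.449.
Each quota rounded against its threshold gives Oakdale 3, Rivermont 1, Pinehurst 1, Claybrook 3 (total 8).

Oakdale=3, Rivermont=1, Pinehurst=1, Claybrook=3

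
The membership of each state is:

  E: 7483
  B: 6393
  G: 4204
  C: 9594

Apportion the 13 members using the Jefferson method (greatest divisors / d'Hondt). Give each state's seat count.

Standard divisor 27674/13 ≈ 2128.769; standard quotas: E 3.515, B 3.003, G 1.975, C 4.507.
Rounding down gives 3, 3, 1, 4 = 11 seats, so the divisor must be adjusted.
With modified divisor 1900: modified quotas E 3.938, B 3.365, G 2.213, C 5.049.
Rounding down: E 3, B 3, G 2, C 5 (total 13).

E: 3, B: 3, G: 2, C: 5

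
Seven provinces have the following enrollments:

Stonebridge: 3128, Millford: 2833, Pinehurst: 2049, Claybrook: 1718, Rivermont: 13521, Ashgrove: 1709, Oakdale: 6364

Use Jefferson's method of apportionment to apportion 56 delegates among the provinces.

Stonebridge=5; Millford=5; Pinehurst=3; Claybrook=3; Rivermont=25; Ashgrove=3; Oakdale=12

Standard divisor 31322/56 ≈ 559.321; standard quotas: Stonebridge 5.592, Millford 5.065, Pinehurst 3.663, Claybrook 3.072, Rivermont 24.174, Ashgrove 3.055, Oakdale 11.378.
Rounding down gives 5, 5, 3, 3, 24, 3, 11 = 54 seats, so the divisor must be adjusted.
With modified divisor 526: modified quotas Stonebridge 5.947, Millford 5.386, Pinehurst 3.895, Claybrook 3.266, Rivermont 25.705, Ashgrove 3.249, Oakdale 12.099.
Rounding down: Stonebridge 5, Millford 5, Pinehurst 3, Claybrook 3, Rivermont 25, Ashgrove 3, Oakdale 12 (total 56).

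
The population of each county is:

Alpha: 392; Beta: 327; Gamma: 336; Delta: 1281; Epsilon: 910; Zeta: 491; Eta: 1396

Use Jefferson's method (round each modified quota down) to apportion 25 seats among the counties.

Alpha: 2; Beta: 1; Gamma: 1; Delta: 7; Epsilon: 5; Zeta: 2; Eta: 7

Standard divisor 5133/25 ≈ 205.32; standard quotas: Alpha 1.909, Beta 1.593, Gamma 1.636, Delta 6.239, Epsilon 4.432, Zeta 2.391, Eta 6.799.
Rounding down gives 1, 1, 1, 6, 4, 2, 6 = 21 seats, so the divisor must be adjusted.
With modified divisor 180: modified quotas Alpha 2.178, Beta 1.817, Gamma 1.867, Delta 7.117, Epsilon 5.056, Zeta 2.728, Eta 7.756.
Rounding down: Alpha 2, Beta 1, Gamma 1, Delta 7, Epsilon 5, Zeta 2, Eta 7 (total 25).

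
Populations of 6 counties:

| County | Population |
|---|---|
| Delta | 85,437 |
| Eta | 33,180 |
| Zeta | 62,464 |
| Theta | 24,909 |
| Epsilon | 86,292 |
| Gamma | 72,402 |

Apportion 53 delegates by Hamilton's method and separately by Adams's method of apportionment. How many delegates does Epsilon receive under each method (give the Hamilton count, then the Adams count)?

13 and 12

Hamilton: Delta 12, Eta 5, Zeta 9, Theta 4, Epsilon 13, Gamma 10.
Adams: Delta 12, Eta 5, Zeta 9, Theta 4, Epsilon 12, Gamma 11.
Epsilon gets 13 under Hamilton and 12 under Adams.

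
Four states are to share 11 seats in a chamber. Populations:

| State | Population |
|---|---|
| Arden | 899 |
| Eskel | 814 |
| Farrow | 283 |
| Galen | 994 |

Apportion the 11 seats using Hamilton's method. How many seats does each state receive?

Standard divisor: 2990 ÷ 11 ≈ 271.818.
Standard quotas: Arden 3.307, Eskel 2.995, Farrow 1.041, Galen 3.657.
Lower quotas: Arden 3, Eskel 2, Farrow 1, Galen 3 (sum 9, leaving 2 seats).
Remainders in descending order: Eskel 0.995, Galen 0.657, Arden 0.307, Farrow 0.041.
The surplus seats go to Eskel, Galen.

Arden 3; Eskel 3; Farrow 1; Galen 4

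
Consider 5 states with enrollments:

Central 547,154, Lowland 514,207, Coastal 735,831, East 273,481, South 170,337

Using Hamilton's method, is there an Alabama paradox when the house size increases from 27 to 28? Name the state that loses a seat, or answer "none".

none

At 27 seats: Central 7, Lowland 6, Coastal 9, East 3, South 2.
At 28 seats: Central 7, Lowland 7, Coastal 9, East 3, South 2.
No state's allocation decreased.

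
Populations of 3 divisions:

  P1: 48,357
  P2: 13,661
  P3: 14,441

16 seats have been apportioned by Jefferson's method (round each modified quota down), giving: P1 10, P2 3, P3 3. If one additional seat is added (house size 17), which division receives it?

P1

Priority for the next seat is population ÷ (current seats + 1).
Priorities: P1 4396.091, P2 3415.250, P3 3610.250.
Highest priority: P1.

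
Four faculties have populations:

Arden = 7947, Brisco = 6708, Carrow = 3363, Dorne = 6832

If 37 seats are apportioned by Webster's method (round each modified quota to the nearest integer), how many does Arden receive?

Standard divisor 24850/37 ≈ 671.622; standard quotas: Arden 11.833, Brisco 9.988, Carrow 5.007, Dorne 10.172.
Rounding to the nearest integer gives Arden 12, Brisco 10, Carrow 5, Dorne 10 — total 37, matching the house size, so no adjustment is needed.
Arden receives 12.

12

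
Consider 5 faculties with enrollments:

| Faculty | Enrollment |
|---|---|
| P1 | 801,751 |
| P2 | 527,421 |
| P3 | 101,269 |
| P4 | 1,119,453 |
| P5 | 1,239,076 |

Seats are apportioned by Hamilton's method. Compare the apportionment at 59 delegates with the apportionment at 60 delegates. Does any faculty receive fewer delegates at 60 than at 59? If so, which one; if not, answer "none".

P3

At 59 seats: P1 13, P2 8, P3 2, P4 17, P5 19.
At 60 seats: P1 13, P2 8, P3 1, P4 18, P5 20.
P3 drops from 2 to 1.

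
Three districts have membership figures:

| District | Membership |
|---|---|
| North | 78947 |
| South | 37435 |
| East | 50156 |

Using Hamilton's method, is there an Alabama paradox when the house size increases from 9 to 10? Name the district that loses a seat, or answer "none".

At 9 seats: North 4, South 2, East 3.
At 10 seats: North 5, South 2, East 3.
No district's allocation decreased.

none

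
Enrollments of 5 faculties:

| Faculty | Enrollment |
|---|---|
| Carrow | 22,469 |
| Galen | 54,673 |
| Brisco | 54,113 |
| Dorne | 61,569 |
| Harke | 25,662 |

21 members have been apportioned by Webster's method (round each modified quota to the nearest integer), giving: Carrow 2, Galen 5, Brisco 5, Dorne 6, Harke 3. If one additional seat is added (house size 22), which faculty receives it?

Priority for the next seat is population ÷ (current seats + 0.5).
Priorities: Carrow 8987.600, Galen 9940.545, Brisco 9838.727, Dorne 9472.154, Harke 7332.000.
Highest priority: Galen.

Galen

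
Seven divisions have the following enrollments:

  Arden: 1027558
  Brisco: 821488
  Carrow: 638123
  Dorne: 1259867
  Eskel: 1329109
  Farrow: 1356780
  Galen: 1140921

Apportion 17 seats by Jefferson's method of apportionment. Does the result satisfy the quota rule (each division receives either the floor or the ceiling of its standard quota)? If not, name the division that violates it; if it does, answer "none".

Standard quotas: Arden 2.306, Brisco 1.844, Carrow 1.432, Dorne 2.828, Eskel 2.983, Farrow 3.045, Galen 2.561.
Jefferson allocation: Arden 2, Brisco 2, Carrow 1, Dorne 3, Eskel 3, Farrow 3, Galen 3.
Every allocation lies between the lower and upper quota.

none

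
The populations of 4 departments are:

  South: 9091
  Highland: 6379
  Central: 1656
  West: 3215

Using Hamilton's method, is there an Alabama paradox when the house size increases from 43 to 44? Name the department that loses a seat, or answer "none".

Central

At 43 seats: South 19, Highland 13, Central 4, West 7.
At 44 seats: South 20, Highland 14, Central 3, West 7.
Central drops from 4 to 3.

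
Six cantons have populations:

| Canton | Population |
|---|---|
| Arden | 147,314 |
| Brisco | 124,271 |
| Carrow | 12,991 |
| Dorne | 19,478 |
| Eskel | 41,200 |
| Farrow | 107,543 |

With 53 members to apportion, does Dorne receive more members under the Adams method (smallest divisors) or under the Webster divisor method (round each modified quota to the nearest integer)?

Adams: Arden 17, Brisco 14, Carrow 2, Dorne 3, Eskel 5, Farrow 12.
Webster: Arden 17, Brisco 14, Carrow 2, Dorne 2, Eskel 5, Farrow 13.
Dorne gets 3 under Adams and 2 under Webster.

Adams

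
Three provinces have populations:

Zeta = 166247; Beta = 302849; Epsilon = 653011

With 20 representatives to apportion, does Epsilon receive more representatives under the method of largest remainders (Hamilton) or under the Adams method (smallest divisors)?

Hamilton: Zeta 3, Beta 5, Epsilon 12.
Adams: Zeta 3, Beta 6, Epsilon 11.
Epsilon gets 12 under Hamilton and 11 under Adams.

Hamilton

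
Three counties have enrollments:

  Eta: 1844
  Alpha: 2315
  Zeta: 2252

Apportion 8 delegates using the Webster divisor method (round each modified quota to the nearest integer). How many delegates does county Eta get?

Standard divisor 6411/8 ≈ 801.375; standard quotas: Eta 2.301, Alpha 2.889, Zeta 2.810.
Rounding to the nearest integer gives Eta 2, Alpha 3, Zeta 3 — total 8, matching the house size, so no adjustment is needed.
Eta receives 2.

2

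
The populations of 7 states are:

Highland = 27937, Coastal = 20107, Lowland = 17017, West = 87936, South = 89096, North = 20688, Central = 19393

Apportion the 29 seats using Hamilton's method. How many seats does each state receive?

The standard divisor is 282174/29 ≈ 9730.138.
Standard quotas: Highland 2.8712, Coastal 2.0665, Lowland 1.7489, West 9.0375, South 9.1567, North 2.1262, Central 1.9931.
Lower quotas: Highland 2, Coastal 2, Lowland 1, West 9, South 9, North 2, Central 1 (sum 26, leaving 3 seats).
Remainders in descending order: Central 0.9931, Highland 0.8712, Lowland 0.7489, South 0.1567, North 0.1262, Coastal 0.0665, West 0.0375.
Largest remainders: Central, Highland, Lowland receive the extra seats.

Highland: 3, Coastal: 2, Lowland: 2, West: 9, South: 9, North: 2, Central: 2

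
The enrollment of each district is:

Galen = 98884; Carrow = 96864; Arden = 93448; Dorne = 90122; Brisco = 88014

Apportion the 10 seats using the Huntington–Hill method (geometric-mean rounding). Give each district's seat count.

Galen 2; Carrow 2; Arden 2; Dorne 2; Brisco 2

With divisor 51302: modified quotas Galen 1.927, Carrow 1.888, Arden 1.822, Dorne 1.757, Brisco 1.716.
Geometric-mean thresholds: Galen √(1·2)=1.414, Carrow √(1·2)=1.414, Arden √(1·2)=1.414, Dorne √(1·2)=1.414, Brisco √(1·2)=1.414.
Each quota rounded against its threshold gives Galen 2, Carrow 2, Arden 2, Dorne 2, Brisco 2 (total 10).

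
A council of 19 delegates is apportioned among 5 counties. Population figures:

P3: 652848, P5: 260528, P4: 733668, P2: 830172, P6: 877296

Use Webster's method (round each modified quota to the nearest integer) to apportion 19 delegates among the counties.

Standard divisor 3354512/19 ≈ 176553.263; standard quotas: P3 3.698, P5 1.476, P4 4.156, P2 4.702, P6 4.969.
Rounding to the nearest integer gives P3 4, P5 1, P4 4, P2 5, P6 5 — total 19, matching the house size, so no adjustment is needed.

P3: 4; P5: 1; P4: 4; P2: 5; P6: 5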